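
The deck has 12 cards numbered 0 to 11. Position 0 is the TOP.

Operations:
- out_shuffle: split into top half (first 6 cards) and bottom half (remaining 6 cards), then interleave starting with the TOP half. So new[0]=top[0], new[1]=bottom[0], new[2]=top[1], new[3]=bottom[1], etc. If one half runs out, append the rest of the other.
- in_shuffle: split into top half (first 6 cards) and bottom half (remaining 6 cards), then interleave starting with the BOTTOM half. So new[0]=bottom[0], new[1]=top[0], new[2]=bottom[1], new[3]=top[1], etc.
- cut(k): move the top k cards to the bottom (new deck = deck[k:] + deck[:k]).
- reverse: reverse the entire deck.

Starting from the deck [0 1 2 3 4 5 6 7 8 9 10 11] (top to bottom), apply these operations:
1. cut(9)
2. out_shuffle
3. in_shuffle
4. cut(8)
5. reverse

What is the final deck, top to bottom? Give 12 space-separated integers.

Answer: 4 7 10 1 3 6 9 0 5 8 11 2

Derivation:
After op 1 (cut(9)): [9 10 11 0 1 2 3 4 5 6 7 8]
After op 2 (out_shuffle): [9 3 10 4 11 5 0 6 1 7 2 8]
After op 3 (in_shuffle): [0 9 6 3 1 10 7 4 2 11 8 5]
After op 4 (cut(8)): [2 11 8 5 0 9 6 3 1 10 7 4]
After op 5 (reverse): [4 7 10 1 3 6 9 0 5 8 11 2]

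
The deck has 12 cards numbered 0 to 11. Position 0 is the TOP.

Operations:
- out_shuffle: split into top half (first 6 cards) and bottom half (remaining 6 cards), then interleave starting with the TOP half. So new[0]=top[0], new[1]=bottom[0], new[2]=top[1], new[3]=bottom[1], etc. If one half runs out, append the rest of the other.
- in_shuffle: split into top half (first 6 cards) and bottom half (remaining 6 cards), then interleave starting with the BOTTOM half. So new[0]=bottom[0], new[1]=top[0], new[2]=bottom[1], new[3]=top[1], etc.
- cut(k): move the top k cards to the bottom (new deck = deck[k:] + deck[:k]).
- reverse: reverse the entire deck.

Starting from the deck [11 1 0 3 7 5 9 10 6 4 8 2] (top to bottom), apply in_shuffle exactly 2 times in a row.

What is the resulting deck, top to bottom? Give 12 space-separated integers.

Answer: 4 9 3 11 8 10 7 1 2 6 5 0

Derivation:
After op 1 (in_shuffle): [9 11 10 1 6 0 4 3 8 7 2 5]
After op 2 (in_shuffle): [4 9 3 11 8 10 7 1 2 6 5 0]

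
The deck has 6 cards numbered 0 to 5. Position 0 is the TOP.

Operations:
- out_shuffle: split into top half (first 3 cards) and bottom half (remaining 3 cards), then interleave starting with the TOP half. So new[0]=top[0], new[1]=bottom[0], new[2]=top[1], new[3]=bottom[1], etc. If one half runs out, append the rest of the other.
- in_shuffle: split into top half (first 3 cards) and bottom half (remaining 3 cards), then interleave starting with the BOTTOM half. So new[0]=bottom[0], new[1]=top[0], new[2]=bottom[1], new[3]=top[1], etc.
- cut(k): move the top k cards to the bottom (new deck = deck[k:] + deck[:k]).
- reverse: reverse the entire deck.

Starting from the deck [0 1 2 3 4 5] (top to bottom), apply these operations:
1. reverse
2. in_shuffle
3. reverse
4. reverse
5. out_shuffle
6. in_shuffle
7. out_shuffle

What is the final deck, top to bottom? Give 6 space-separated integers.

After op 1 (reverse): [5 4 3 2 1 0]
After op 2 (in_shuffle): [2 5 1 4 0 3]
After op 3 (reverse): [3 0 4 1 5 2]
After op 4 (reverse): [2 5 1 4 0 3]
After op 5 (out_shuffle): [2 4 5 0 1 3]
After op 6 (in_shuffle): [0 2 1 4 3 5]
After op 7 (out_shuffle): [0 4 2 3 1 5]

Answer: 0 4 2 3 1 5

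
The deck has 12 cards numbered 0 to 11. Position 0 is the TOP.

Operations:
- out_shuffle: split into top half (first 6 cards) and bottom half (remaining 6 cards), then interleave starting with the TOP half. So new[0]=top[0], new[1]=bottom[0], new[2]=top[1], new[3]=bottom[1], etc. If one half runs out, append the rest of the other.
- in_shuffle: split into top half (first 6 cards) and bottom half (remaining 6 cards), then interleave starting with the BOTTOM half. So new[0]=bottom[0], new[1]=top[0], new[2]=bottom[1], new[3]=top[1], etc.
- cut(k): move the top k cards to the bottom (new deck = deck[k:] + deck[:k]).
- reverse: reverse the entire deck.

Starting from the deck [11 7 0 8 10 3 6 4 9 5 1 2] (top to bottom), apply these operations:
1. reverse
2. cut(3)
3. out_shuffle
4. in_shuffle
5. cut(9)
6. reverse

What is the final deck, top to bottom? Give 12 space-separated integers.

After op 1 (reverse): [2 1 5 9 4 6 3 10 8 0 7 11]
After op 2 (cut(3)): [9 4 6 3 10 8 0 7 11 2 1 5]
After op 3 (out_shuffle): [9 0 4 7 6 11 3 2 10 1 8 5]
After op 4 (in_shuffle): [3 9 2 0 10 4 1 7 8 6 5 11]
After op 5 (cut(9)): [6 5 11 3 9 2 0 10 4 1 7 8]
After op 6 (reverse): [8 7 1 4 10 0 2 9 3 11 5 6]

Answer: 8 7 1 4 10 0 2 9 3 11 5 6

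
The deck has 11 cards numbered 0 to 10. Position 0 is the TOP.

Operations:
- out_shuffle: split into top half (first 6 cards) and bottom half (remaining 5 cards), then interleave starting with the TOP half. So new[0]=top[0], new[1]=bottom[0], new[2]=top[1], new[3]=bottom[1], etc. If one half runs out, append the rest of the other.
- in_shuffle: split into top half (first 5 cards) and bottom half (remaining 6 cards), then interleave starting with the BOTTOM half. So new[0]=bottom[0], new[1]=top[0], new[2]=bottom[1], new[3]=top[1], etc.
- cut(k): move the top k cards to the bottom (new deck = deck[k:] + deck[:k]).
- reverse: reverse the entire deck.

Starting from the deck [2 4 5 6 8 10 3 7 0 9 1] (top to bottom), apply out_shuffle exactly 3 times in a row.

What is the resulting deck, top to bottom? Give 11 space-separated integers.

Answer: 2 7 6 1 3 5 9 10 4 0 8

Derivation:
After op 1 (out_shuffle): [2 3 4 7 5 0 6 9 8 1 10]
After op 2 (out_shuffle): [2 6 3 9 4 8 7 1 5 10 0]
After op 3 (out_shuffle): [2 7 6 1 3 5 9 10 4 0 8]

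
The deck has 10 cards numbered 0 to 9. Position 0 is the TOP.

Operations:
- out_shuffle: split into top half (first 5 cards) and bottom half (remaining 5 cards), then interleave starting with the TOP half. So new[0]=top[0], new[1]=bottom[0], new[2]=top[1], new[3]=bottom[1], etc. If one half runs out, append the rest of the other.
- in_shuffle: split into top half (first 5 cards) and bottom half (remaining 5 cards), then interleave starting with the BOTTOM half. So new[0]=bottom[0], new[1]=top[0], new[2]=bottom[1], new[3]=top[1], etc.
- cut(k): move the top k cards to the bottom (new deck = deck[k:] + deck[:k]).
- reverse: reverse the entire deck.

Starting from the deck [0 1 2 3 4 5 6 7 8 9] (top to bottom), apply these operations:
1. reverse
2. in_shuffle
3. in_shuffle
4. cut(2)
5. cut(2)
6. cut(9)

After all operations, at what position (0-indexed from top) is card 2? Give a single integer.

After op 1 (reverse): [9 8 7 6 5 4 3 2 1 0]
After op 2 (in_shuffle): [4 9 3 8 2 7 1 6 0 5]
After op 3 (in_shuffle): [7 4 1 9 6 3 0 8 5 2]
After op 4 (cut(2)): [1 9 6 3 0 8 5 2 7 4]
After op 5 (cut(2)): [6 3 0 8 5 2 7 4 1 9]
After op 6 (cut(9)): [9 6 3 0 8 5 2 7 4 1]
Card 2 is at position 6.

Answer: 6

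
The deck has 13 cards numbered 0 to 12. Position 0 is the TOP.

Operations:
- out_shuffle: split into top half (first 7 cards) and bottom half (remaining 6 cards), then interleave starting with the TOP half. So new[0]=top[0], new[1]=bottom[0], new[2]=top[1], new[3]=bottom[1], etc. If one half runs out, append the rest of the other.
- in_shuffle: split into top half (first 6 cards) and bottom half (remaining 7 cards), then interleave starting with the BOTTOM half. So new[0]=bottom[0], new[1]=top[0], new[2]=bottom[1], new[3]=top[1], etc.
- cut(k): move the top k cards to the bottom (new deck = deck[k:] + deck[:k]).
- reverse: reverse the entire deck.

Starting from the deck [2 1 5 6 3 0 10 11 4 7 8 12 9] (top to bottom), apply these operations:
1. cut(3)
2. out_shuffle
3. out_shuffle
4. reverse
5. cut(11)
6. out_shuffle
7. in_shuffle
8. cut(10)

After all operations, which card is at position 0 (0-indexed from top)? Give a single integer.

After op 1 (cut(3)): [6 3 0 10 11 4 7 8 12 9 2 1 5]
After op 2 (out_shuffle): [6 8 3 12 0 9 10 2 11 1 4 5 7]
After op 3 (out_shuffle): [6 2 8 11 3 1 12 4 0 5 9 7 10]
After op 4 (reverse): [10 7 9 5 0 4 12 1 3 11 8 2 6]
After op 5 (cut(11)): [2 6 10 7 9 5 0 4 12 1 3 11 8]
After op 6 (out_shuffle): [2 4 6 12 10 1 7 3 9 11 5 8 0]
After op 7 (in_shuffle): [7 2 3 4 9 6 11 12 5 10 8 1 0]
After op 8 (cut(10)): [8 1 0 7 2 3 4 9 6 11 12 5 10]
Position 0: card 8.

Answer: 8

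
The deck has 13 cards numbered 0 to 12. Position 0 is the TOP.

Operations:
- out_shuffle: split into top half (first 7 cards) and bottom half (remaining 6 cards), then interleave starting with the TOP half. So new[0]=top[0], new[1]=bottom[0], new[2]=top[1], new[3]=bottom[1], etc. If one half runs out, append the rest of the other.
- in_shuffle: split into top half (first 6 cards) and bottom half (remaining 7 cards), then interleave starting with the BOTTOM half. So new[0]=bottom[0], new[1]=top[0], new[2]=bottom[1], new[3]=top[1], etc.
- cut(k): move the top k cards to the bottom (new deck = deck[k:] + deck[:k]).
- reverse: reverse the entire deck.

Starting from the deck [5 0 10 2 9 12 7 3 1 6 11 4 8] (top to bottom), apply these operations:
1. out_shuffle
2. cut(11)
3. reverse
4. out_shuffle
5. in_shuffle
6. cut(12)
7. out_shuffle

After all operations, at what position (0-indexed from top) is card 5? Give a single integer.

Answer: 6

Derivation:
After op 1 (out_shuffle): [5 3 0 1 10 6 2 11 9 4 12 8 7]
After op 2 (cut(11)): [8 7 5 3 0 1 10 6 2 11 9 4 12]
After op 3 (reverse): [12 4 9 11 2 6 10 1 0 3 5 7 8]
After op 4 (out_shuffle): [12 1 4 0 9 3 11 5 2 7 6 8 10]
After op 5 (in_shuffle): [11 12 5 1 2 4 7 0 6 9 8 3 10]
After op 6 (cut(12)): [10 11 12 5 1 2 4 7 0 6 9 8 3]
After op 7 (out_shuffle): [10 7 11 0 12 6 5 9 1 8 2 3 4]
Card 5 is at position 6.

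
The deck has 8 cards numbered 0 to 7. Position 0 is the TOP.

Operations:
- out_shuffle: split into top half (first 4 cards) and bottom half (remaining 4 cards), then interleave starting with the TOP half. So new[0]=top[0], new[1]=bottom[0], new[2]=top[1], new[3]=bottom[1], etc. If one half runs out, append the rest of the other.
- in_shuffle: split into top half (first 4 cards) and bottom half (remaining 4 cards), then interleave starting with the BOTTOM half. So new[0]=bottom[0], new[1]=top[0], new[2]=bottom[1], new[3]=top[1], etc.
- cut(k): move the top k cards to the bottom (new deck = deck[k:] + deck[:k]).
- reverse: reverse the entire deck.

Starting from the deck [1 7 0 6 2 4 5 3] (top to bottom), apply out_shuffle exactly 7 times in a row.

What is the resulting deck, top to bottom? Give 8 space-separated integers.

Answer: 1 2 7 4 0 5 6 3

Derivation:
After op 1 (out_shuffle): [1 2 7 4 0 5 6 3]
After op 2 (out_shuffle): [1 0 2 5 7 6 4 3]
After op 3 (out_shuffle): [1 7 0 6 2 4 5 3]
After op 4 (out_shuffle): [1 2 7 4 0 5 6 3]
After op 5 (out_shuffle): [1 0 2 5 7 6 4 3]
After op 6 (out_shuffle): [1 7 0 6 2 4 5 3]
After op 7 (out_shuffle): [1 2 7 4 0 5 6 3]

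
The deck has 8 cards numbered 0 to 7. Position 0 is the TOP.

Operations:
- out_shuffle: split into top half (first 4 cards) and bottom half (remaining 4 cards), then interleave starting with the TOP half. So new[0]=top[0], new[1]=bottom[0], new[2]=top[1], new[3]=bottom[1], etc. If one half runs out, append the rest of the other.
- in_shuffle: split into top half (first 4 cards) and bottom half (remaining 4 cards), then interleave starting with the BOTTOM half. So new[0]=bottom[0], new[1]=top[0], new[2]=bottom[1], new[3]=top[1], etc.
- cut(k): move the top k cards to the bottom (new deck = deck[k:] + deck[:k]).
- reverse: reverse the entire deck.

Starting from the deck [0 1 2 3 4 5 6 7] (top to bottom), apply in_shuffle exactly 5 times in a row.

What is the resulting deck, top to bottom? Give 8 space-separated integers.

Answer: 1 3 5 7 0 2 4 6

Derivation:
After op 1 (in_shuffle): [4 0 5 1 6 2 7 3]
After op 2 (in_shuffle): [6 4 2 0 7 5 3 1]
After op 3 (in_shuffle): [7 6 5 4 3 2 1 0]
After op 4 (in_shuffle): [3 7 2 6 1 5 0 4]
After op 5 (in_shuffle): [1 3 5 7 0 2 4 6]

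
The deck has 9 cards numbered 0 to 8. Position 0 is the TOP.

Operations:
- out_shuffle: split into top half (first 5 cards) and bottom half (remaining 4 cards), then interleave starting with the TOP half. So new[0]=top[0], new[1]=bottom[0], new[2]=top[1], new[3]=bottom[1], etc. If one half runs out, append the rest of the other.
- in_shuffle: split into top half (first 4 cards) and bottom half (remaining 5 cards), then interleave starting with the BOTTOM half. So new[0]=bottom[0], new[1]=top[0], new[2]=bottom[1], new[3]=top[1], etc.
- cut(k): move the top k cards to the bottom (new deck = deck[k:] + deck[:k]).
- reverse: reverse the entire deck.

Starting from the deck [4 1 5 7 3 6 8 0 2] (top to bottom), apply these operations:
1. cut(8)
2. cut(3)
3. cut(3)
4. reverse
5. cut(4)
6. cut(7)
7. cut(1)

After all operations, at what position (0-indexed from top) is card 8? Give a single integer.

Answer: 4

Derivation:
After op 1 (cut(8)): [2 4 1 5 7 3 6 8 0]
After op 2 (cut(3)): [5 7 3 6 8 0 2 4 1]
After op 3 (cut(3)): [6 8 0 2 4 1 5 7 3]
After op 4 (reverse): [3 7 5 1 4 2 0 8 6]
After op 5 (cut(4)): [4 2 0 8 6 3 7 5 1]
After op 6 (cut(7)): [5 1 4 2 0 8 6 3 7]
After op 7 (cut(1)): [1 4 2 0 8 6 3 7 5]
Card 8 is at position 4.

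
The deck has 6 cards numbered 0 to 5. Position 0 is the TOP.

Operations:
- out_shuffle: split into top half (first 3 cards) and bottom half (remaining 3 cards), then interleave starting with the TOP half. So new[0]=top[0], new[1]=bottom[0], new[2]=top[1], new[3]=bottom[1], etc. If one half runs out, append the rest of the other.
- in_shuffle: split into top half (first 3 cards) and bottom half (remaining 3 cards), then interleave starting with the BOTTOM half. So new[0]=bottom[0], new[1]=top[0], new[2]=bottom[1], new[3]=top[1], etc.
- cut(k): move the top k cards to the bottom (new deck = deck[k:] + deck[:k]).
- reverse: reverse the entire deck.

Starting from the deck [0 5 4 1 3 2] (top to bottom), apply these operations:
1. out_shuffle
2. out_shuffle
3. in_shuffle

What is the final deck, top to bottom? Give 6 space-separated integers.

After op 1 (out_shuffle): [0 1 5 3 4 2]
After op 2 (out_shuffle): [0 3 1 4 5 2]
After op 3 (in_shuffle): [4 0 5 3 2 1]

Answer: 4 0 5 3 2 1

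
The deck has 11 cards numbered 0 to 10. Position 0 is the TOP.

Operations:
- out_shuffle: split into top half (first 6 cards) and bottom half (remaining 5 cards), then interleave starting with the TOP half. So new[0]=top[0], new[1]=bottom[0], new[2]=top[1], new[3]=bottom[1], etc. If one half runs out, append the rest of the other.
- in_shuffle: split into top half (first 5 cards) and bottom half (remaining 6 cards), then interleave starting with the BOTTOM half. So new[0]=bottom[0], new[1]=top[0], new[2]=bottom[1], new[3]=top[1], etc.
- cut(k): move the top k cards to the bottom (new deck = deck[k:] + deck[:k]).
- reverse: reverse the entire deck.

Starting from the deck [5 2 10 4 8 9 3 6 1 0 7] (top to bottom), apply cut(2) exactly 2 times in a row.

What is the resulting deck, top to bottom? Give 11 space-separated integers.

After op 1 (cut(2)): [10 4 8 9 3 6 1 0 7 5 2]
After op 2 (cut(2)): [8 9 3 6 1 0 7 5 2 10 4]

Answer: 8 9 3 6 1 0 7 5 2 10 4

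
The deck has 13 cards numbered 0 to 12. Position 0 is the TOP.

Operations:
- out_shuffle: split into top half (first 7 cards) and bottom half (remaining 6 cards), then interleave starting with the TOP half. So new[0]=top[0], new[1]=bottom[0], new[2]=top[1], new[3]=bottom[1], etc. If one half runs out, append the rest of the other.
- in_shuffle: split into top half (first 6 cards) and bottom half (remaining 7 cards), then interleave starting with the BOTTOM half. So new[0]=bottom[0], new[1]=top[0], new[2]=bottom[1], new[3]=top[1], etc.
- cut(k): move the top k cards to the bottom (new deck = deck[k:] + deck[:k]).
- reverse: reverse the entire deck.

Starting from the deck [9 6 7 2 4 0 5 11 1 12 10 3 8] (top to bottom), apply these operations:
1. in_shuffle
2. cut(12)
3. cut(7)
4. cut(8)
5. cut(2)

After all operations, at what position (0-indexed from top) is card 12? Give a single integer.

After op 1 (in_shuffle): [5 9 11 6 1 7 12 2 10 4 3 0 8]
After op 2 (cut(12)): [8 5 9 11 6 1 7 12 2 10 4 3 0]
After op 3 (cut(7)): [12 2 10 4 3 0 8 5 9 11 6 1 7]
After op 4 (cut(8)): [9 11 6 1 7 12 2 10 4 3 0 8 5]
After op 5 (cut(2)): [6 1 7 12 2 10 4 3 0 8 5 9 11]
Card 12 is at position 3.

Answer: 3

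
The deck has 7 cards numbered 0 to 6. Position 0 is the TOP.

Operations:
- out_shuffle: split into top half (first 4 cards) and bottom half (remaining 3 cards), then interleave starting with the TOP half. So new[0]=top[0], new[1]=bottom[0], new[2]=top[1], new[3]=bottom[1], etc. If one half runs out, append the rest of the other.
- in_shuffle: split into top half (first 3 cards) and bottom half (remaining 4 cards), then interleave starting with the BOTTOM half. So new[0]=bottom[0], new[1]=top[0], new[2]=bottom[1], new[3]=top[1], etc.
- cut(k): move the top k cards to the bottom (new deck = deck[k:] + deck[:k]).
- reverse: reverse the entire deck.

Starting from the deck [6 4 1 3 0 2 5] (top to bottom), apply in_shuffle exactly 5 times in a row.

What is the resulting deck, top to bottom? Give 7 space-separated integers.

Answer: 4 3 2 6 1 0 5

Derivation:
After op 1 (in_shuffle): [3 6 0 4 2 1 5]
After op 2 (in_shuffle): [4 3 2 6 1 0 5]
After op 3 (in_shuffle): [6 4 1 3 0 2 5]
After op 4 (in_shuffle): [3 6 0 4 2 1 5]
After op 5 (in_shuffle): [4 3 2 6 1 0 5]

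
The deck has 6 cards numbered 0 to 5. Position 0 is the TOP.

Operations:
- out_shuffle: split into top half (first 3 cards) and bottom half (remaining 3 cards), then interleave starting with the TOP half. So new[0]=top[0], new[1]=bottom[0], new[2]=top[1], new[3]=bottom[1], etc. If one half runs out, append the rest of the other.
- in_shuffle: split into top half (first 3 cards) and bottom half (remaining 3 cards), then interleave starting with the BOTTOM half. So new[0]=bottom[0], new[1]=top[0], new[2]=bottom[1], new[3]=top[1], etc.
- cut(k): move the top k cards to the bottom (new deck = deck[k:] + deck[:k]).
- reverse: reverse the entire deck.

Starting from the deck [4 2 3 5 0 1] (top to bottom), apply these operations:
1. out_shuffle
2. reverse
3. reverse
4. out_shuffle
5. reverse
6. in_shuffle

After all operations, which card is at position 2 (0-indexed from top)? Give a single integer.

After op 1 (out_shuffle): [4 5 2 0 3 1]
After op 2 (reverse): [1 3 0 2 5 4]
After op 3 (reverse): [4 5 2 0 3 1]
After op 4 (out_shuffle): [4 0 5 3 2 1]
After op 5 (reverse): [1 2 3 5 0 4]
After op 6 (in_shuffle): [5 1 0 2 4 3]
Position 2: card 0.

Answer: 0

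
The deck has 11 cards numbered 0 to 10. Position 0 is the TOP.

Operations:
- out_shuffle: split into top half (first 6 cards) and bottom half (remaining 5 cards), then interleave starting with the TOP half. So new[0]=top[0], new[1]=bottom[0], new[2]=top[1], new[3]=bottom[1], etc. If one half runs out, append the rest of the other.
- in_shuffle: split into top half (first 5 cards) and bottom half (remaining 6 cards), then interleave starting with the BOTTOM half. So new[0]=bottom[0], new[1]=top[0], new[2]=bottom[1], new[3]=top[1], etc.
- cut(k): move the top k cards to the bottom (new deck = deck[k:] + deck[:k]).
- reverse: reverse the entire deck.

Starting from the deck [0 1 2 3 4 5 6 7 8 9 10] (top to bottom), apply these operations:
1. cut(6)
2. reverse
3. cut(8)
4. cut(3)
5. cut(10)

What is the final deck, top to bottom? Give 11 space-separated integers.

After op 1 (cut(6)): [6 7 8 9 10 0 1 2 3 4 5]
After op 2 (reverse): [5 4 3 2 1 0 10 9 8 7 6]
After op 3 (cut(8)): [8 7 6 5 4 3 2 1 0 10 9]
After op 4 (cut(3)): [5 4 3 2 1 0 10 9 8 7 6]
After op 5 (cut(10)): [6 5 4 3 2 1 0 10 9 8 7]

Answer: 6 5 4 3 2 1 0 10 9 8 7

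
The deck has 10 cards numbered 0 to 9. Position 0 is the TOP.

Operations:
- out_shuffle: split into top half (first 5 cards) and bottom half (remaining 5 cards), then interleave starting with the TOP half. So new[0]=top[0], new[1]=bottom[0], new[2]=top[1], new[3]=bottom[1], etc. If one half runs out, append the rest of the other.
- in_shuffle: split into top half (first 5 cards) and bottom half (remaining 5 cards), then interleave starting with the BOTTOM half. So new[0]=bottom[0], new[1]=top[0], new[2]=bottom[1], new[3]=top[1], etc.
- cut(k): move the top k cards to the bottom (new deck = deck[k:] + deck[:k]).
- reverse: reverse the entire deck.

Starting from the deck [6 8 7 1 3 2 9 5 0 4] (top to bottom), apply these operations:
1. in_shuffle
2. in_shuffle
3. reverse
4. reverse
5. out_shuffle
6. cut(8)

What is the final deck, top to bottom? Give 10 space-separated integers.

After op 1 (in_shuffle): [2 6 9 8 5 7 0 1 4 3]
After op 2 (in_shuffle): [7 2 0 6 1 9 4 8 3 5]
After op 3 (reverse): [5 3 8 4 9 1 6 0 2 7]
After op 4 (reverse): [7 2 0 6 1 9 4 8 3 5]
After op 5 (out_shuffle): [7 9 2 4 0 8 6 3 1 5]
After op 6 (cut(8)): [1 5 7 9 2 4 0 8 6 3]

Answer: 1 5 7 9 2 4 0 8 6 3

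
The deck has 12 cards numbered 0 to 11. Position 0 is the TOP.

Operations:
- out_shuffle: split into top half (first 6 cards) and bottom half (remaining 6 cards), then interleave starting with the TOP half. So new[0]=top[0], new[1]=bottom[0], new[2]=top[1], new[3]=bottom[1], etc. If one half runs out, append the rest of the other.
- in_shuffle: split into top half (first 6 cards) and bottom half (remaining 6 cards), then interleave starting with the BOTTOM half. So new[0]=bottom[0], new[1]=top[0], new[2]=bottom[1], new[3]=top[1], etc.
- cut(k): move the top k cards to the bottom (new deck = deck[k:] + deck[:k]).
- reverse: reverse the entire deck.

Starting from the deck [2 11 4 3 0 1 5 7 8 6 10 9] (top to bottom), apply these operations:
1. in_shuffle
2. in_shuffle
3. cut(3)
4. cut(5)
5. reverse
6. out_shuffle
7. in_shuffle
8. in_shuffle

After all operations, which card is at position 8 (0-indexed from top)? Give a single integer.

Answer: 9

Derivation:
After op 1 (in_shuffle): [5 2 7 11 8 4 6 3 10 0 9 1]
After op 2 (in_shuffle): [6 5 3 2 10 7 0 11 9 8 1 4]
After op 3 (cut(3)): [2 10 7 0 11 9 8 1 4 6 5 3]
After op 4 (cut(5)): [9 8 1 4 6 5 3 2 10 7 0 11]
After op 5 (reverse): [11 0 7 10 2 3 5 6 4 1 8 9]
After op 6 (out_shuffle): [11 5 0 6 7 4 10 1 2 8 3 9]
After op 7 (in_shuffle): [10 11 1 5 2 0 8 6 3 7 9 4]
After op 8 (in_shuffle): [8 10 6 11 3 1 7 5 9 2 4 0]
Position 8: card 9.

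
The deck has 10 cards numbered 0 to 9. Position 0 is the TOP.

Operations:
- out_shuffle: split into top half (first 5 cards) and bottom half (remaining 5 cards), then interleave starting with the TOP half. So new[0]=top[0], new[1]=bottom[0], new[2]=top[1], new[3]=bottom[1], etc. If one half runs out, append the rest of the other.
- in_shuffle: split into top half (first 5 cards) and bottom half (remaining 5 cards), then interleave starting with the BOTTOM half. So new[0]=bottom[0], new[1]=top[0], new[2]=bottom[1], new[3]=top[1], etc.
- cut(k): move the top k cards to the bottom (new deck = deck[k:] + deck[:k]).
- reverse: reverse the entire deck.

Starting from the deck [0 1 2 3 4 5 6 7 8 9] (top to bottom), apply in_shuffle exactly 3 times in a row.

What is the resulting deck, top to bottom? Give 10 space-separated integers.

After op 1 (in_shuffle): [5 0 6 1 7 2 8 3 9 4]
After op 2 (in_shuffle): [2 5 8 0 3 6 9 1 4 7]
After op 3 (in_shuffle): [6 2 9 5 1 8 4 0 7 3]

Answer: 6 2 9 5 1 8 4 0 7 3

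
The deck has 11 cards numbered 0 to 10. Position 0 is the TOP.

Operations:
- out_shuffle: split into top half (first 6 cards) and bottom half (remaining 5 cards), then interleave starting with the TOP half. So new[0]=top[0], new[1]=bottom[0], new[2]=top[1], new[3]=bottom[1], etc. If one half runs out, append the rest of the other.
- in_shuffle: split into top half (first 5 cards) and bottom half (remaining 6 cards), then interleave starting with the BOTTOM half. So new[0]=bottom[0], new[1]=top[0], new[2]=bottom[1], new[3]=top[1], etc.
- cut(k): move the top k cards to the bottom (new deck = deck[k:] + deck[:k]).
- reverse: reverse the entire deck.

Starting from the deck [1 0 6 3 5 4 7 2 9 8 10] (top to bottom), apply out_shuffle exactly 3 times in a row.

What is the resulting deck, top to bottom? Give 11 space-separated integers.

Answer: 1 2 3 10 7 6 8 4 0 9 5

Derivation:
After op 1 (out_shuffle): [1 7 0 2 6 9 3 8 5 10 4]
After op 2 (out_shuffle): [1 3 7 8 0 5 2 10 6 4 9]
After op 3 (out_shuffle): [1 2 3 10 7 6 8 4 0 9 5]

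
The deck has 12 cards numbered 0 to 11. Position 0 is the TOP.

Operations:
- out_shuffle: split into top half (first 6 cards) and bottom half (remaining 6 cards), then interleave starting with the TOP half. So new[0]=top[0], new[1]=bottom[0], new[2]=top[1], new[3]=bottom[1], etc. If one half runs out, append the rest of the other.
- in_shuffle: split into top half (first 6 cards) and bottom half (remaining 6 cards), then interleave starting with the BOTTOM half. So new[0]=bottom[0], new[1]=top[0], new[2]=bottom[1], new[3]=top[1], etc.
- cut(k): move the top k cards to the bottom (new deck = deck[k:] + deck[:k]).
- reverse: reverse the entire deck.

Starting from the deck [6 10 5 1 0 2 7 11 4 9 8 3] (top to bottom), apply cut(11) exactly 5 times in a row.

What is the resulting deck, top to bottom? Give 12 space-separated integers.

Answer: 11 4 9 8 3 6 10 5 1 0 2 7

Derivation:
After op 1 (cut(11)): [3 6 10 5 1 0 2 7 11 4 9 8]
After op 2 (cut(11)): [8 3 6 10 5 1 0 2 7 11 4 9]
After op 3 (cut(11)): [9 8 3 6 10 5 1 0 2 7 11 4]
After op 4 (cut(11)): [4 9 8 3 6 10 5 1 0 2 7 11]
After op 5 (cut(11)): [11 4 9 8 3 6 10 5 1 0 2 7]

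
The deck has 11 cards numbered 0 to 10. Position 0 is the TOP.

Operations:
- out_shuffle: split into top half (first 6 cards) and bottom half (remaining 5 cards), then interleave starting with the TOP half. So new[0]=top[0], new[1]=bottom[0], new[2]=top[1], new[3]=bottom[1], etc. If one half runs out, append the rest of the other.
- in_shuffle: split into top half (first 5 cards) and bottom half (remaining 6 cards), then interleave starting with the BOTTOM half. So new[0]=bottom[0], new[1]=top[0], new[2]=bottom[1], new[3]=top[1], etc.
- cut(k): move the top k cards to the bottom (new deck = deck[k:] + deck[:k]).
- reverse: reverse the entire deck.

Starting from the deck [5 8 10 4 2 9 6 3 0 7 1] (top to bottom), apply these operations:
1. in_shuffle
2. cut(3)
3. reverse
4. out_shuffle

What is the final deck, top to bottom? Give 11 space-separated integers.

After op 1 (in_shuffle): [9 5 6 8 3 10 0 4 7 2 1]
After op 2 (cut(3)): [8 3 10 0 4 7 2 1 9 5 6]
After op 3 (reverse): [6 5 9 1 2 7 4 0 10 3 8]
After op 4 (out_shuffle): [6 4 5 0 9 10 1 3 2 8 7]

Answer: 6 4 5 0 9 10 1 3 2 8 7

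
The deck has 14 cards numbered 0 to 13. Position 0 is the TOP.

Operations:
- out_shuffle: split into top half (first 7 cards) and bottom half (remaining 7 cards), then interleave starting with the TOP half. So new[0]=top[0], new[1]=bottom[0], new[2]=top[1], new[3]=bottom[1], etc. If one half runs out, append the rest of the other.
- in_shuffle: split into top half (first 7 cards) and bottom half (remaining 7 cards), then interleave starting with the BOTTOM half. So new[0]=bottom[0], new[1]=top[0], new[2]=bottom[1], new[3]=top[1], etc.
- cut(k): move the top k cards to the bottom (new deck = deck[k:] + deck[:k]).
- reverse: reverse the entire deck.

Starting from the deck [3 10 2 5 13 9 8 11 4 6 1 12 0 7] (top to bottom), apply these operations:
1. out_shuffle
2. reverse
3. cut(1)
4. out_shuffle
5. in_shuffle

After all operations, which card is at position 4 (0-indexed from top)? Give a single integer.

After op 1 (out_shuffle): [3 11 10 4 2 6 5 1 13 12 9 0 8 7]
After op 2 (reverse): [7 8 0 9 12 13 1 5 6 2 4 10 11 3]
After op 3 (cut(1)): [8 0 9 12 13 1 5 6 2 4 10 11 3 7]
After op 4 (out_shuffle): [8 6 0 2 9 4 12 10 13 11 1 3 5 7]
After op 5 (in_shuffle): [10 8 13 6 11 0 1 2 3 9 5 4 7 12]
Position 4: card 11.

Answer: 11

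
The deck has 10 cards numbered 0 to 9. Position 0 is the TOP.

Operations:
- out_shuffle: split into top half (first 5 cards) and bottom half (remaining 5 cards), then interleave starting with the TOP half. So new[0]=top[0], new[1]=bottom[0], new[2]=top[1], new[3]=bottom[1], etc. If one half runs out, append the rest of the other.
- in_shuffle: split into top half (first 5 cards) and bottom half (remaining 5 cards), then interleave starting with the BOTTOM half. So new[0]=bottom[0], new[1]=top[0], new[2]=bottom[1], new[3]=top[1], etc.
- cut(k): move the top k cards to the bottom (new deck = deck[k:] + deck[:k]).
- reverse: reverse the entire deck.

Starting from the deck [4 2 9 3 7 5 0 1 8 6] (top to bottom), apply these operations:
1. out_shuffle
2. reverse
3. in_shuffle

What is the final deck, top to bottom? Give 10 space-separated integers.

After op 1 (out_shuffle): [4 5 2 0 9 1 3 8 7 6]
After op 2 (reverse): [6 7 8 3 1 9 0 2 5 4]
After op 3 (in_shuffle): [9 6 0 7 2 8 5 3 4 1]

Answer: 9 6 0 7 2 8 5 3 4 1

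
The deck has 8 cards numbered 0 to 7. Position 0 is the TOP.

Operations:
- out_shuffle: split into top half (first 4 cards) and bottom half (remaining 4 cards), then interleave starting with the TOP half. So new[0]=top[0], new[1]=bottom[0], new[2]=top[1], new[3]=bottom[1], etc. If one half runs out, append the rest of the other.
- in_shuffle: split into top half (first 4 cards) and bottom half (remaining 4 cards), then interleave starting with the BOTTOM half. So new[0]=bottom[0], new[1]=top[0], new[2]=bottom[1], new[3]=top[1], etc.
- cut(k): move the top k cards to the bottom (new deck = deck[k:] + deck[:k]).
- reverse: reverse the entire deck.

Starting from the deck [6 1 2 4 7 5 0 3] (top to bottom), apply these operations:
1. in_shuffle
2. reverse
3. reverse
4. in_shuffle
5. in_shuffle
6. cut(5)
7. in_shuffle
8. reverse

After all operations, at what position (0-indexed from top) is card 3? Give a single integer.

After op 1 (in_shuffle): [7 6 5 1 0 2 3 4]
After op 2 (reverse): [4 3 2 0 1 5 6 7]
After op 3 (reverse): [7 6 5 1 0 2 3 4]
After op 4 (in_shuffle): [0 7 2 6 3 5 4 1]
After op 5 (in_shuffle): [3 0 5 7 4 2 1 6]
After op 6 (cut(5)): [2 1 6 3 0 5 7 4]
After op 7 (in_shuffle): [0 2 5 1 7 6 4 3]
After op 8 (reverse): [3 4 6 7 1 5 2 0]
Card 3 is at position 0.

Answer: 0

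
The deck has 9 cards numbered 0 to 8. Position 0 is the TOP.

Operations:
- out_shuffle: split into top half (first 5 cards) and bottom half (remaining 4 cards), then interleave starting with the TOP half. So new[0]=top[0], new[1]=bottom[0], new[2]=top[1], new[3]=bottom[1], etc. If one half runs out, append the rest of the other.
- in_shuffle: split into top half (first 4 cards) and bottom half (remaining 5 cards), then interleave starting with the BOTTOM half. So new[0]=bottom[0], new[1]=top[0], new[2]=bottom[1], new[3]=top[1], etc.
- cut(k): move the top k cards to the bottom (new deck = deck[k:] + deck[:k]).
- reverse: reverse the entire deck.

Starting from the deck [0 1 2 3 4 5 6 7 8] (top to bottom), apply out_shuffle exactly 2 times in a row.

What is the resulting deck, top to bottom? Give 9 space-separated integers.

Answer: 0 7 5 3 1 8 6 4 2

Derivation:
After op 1 (out_shuffle): [0 5 1 6 2 7 3 8 4]
After op 2 (out_shuffle): [0 7 5 3 1 8 6 4 2]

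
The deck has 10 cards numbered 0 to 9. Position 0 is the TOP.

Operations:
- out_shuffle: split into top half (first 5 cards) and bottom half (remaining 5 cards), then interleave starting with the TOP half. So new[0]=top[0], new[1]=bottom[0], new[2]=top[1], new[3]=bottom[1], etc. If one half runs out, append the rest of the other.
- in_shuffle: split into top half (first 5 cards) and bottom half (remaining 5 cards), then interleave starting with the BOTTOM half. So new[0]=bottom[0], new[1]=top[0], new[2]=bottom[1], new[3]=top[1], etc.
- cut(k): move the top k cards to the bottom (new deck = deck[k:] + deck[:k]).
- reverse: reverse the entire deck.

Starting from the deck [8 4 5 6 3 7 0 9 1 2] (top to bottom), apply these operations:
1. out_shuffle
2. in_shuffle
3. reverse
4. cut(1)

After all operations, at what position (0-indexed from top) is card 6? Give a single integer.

Answer: 6

Derivation:
After op 1 (out_shuffle): [8 7 4 0 5 9 6 1 3 2]
After op 2 (in_shuffle): [9 8 6 7 1 4 3 0 2 5]
After op 3 (reverse): [5 2 0 3 4 1 7 6 8 9]
After op 4 (cut(1)): [2 0 3 4 1 7 6 8 9 5]
Card 6 is at position 6.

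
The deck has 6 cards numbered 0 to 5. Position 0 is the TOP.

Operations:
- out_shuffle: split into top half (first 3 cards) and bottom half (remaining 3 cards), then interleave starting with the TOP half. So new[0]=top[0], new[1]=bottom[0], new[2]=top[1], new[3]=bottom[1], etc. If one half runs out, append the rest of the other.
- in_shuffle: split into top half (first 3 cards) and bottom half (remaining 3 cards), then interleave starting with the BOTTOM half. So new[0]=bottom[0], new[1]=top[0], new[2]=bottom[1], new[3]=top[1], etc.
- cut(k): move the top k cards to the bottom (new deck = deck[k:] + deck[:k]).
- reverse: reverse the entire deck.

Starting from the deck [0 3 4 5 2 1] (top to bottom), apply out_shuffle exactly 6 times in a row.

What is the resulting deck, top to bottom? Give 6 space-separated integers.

Answer: 0 2 5 4 3 1

Derivation:
After op 1 (out_shuffle): [0 5 3 2 4 1]
After op 2 (out_shuffle): [0 2 5 4 3 1]
After op 3 (out_shuffle): [0 4 2 3 5 1]
After op 4 (out_shuffle): [0 3 4 5 2 1]
After op 5 (out_shuffle): [0 5 3 2 4 1]
After op 6 (out_shuffle): [0 2 5 4 3 1]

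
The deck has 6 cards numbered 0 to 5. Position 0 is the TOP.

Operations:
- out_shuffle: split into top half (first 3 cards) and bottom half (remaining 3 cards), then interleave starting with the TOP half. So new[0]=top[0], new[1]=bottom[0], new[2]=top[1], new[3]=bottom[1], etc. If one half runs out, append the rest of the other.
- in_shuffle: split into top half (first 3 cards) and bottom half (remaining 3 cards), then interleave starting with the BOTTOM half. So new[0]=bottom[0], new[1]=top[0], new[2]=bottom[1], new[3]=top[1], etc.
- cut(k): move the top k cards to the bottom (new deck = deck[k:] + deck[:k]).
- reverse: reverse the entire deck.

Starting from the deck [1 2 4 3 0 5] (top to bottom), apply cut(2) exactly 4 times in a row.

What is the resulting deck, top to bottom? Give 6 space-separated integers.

Answer: 4 3 0 5 1 2

Derivation:
After op 1 (cut(2)): [4 3 0 5 1 2]
After op 2 (cut(2)): [0 5 1 2 4 3]
After op 3 (cut(2)): [1 2 4 3 0 5]
After op 4 (cut(2)): [4 3 0 5 1 2]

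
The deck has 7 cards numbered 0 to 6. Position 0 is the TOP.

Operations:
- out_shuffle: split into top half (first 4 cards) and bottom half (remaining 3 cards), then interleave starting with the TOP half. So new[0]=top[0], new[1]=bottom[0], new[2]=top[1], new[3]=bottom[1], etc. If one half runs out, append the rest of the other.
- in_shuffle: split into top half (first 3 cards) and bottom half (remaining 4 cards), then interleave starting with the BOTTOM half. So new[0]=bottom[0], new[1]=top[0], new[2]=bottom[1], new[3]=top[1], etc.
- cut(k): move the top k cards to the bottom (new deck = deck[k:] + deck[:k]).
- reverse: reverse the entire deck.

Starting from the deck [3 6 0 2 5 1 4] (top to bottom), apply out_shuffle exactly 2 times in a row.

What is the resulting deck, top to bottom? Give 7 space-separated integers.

Answer: 3 0 5 4 6 2 1

Derivation:
After op 1 (out_shuffle): [3 5 6 1 0 4 2]
After op 2 (out_shuffle): [3 0 5 4 6 2 1]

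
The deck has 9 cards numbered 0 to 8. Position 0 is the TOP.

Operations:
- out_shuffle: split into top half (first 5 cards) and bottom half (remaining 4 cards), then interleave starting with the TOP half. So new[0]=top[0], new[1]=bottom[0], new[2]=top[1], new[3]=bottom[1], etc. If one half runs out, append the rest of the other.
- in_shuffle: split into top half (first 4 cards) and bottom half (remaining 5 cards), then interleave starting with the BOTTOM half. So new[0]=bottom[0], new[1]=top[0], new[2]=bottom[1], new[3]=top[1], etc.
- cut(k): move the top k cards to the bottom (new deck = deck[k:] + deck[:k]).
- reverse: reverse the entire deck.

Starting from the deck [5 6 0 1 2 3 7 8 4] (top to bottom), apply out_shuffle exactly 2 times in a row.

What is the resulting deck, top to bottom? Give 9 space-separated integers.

Answer: 5 8 3 1 6 4 7 2 0

Derivation:
After op 1 (out_shuffle): [5 3 6 7 0 8 1 4 2]
After op 2 (out_shuffle): [5 8 3 1 6 4 7 2 0]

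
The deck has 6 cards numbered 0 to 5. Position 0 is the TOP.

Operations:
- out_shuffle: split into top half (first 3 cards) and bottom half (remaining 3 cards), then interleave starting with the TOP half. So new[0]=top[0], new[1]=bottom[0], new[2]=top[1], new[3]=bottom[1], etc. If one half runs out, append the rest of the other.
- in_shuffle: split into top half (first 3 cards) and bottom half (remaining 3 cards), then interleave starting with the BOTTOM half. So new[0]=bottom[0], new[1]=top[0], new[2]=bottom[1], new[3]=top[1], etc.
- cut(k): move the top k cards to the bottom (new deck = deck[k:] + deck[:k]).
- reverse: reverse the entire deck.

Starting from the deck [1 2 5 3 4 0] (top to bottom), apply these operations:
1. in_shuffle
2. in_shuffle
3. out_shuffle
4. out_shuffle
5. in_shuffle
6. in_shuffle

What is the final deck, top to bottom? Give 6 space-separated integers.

Answer: 5 0 4 2 1 3

Derivation:
After op 1 (in_shuffle): [3 1 4 2 0 5]
After op 2 (in_shuffle): [2 3 0 1 5 4]
After op 3 (out_shuffle): [2 1 3 5 0 4]
After op 4 (out_shuffle): [2 5 1 0 3 4]
After op 5 (in_shuffle): [0 2 3 5 4 1]
After op 6 (in_shuffle): [5 0 4 2 1 3]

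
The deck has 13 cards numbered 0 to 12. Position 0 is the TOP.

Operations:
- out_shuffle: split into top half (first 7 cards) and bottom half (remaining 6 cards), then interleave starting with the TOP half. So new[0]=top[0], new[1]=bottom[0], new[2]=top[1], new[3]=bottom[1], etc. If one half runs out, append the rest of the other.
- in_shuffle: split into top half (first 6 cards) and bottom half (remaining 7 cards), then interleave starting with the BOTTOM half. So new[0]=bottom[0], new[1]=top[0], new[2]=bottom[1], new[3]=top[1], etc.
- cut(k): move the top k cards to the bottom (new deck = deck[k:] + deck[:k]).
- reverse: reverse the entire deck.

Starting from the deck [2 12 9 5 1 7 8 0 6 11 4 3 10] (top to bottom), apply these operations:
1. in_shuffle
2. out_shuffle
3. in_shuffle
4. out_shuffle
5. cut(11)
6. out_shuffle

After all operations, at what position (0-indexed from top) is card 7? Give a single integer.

Answer: 2

Derivation:
After op 1 (in_shuffle): [8 2 0 12 6 9 11 5 4 1 3 7 10]
After op 2 (out_shuffle): [8 5 2 4 0 1 12 3 6 7 9 10 11]
After op 3 (in_shuffle): [12 8 3 5 6 2 7 4 9 0 10 1 11]
After op 4 (out_shuffle): [12 4 8 9 3 0 5 10 6 1 2 11 7]
After op 5 (cut(11)): [11 7 12 4 8 9 3 0 5 10 6 1 2]
After op 6 (out_shuffle): [11 0 7 5 12 10 4 6 8 1 9 2 3]
Card 7 is at position 2.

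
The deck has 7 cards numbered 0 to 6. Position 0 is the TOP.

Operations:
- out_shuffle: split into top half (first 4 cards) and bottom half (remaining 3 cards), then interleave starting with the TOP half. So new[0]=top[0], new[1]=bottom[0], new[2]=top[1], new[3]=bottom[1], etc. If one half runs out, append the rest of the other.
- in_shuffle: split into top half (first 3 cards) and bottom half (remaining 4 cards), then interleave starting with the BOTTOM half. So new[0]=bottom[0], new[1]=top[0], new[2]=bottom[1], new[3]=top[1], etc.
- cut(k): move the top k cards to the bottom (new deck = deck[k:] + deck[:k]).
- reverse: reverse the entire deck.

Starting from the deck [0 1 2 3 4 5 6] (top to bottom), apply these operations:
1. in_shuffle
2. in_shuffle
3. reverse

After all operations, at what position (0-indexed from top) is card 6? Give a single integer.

After op 1 (in_shuffle): [3 0 4 1 5 2 6]
After op 2 (in_shuffle): [1 3 5 0 2 4 6]
After op 3 (reverse): [6 4 2 0 5 3 1]
Card 6 is at position 0.

Answer: 0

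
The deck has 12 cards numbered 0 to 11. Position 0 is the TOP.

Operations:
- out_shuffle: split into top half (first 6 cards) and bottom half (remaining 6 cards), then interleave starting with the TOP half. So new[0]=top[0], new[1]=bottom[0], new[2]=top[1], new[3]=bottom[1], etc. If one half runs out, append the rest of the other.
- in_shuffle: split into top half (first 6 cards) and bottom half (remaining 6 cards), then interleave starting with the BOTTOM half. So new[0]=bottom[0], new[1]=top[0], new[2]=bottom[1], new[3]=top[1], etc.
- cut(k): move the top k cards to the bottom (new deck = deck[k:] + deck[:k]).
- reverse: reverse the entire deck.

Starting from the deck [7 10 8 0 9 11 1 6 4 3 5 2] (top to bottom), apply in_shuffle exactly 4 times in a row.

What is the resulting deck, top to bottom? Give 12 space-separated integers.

Answer: 4 9 7 3 11 10 5 1 8 2 6 0

Derivation:
After op 1 (in_shuffle): [1 7 6 10 4 8 3 0 5 9 2 11]
After op 2 (in_shuffle): [3 1 0 7 5 6 9 10 2 4 11 8]
After op 3 (in_shuffle): [9 3 10 1 2 0 4 7 11 5 8 6]
After op 4 (in_shuffle): [4 9 7 3 11 10 5 1 8 2 6 0]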